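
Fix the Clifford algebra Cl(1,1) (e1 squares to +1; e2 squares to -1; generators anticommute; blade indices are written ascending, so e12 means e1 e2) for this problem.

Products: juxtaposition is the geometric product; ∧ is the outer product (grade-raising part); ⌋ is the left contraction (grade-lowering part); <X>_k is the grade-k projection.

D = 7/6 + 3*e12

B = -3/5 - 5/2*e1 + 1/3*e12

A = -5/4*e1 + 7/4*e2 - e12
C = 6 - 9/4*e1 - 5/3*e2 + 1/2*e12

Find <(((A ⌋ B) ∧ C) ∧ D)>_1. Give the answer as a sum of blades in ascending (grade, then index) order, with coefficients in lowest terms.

step 1: 67/24 + 7/12*e1 - 5/12*e2
step 2: 67/4 - 89/32*e1 - 515/72*e2 - 37/72*e12
step 3: 469/24 - 623/192*e1 - 3605/432*e2 + 21449/432*e12
step 4: -623/192*e1 - 3605/432*e2
Answer: -623/192*e1 - 3605/432*e2


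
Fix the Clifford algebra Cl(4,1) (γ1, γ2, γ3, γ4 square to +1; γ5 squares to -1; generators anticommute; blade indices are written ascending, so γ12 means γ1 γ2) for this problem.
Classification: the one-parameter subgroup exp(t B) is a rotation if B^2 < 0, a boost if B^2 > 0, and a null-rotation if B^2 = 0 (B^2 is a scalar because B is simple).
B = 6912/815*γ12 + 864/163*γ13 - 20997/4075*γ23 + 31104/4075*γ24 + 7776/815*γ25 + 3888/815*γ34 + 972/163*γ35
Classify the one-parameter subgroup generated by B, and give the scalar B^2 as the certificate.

B^2 term by term: the squares give (6912/815)^2*(γ12)^2 + (864/163)^2*(γ13)^2 + (-20997/4075)^2*(γ23)^2 + (31104/4075)^2*(γ24)^2 + (7776/815)^2*(γ25)^2 + (3888/815)^2*(γ34)^2 + (972/163)^2*(γ35)^2 = 47775744/664225*(-1) + 746496/26569*(-1) + 440874009/16605625*(-1) + 967458816/16605625*(-1) + 60466176/664225*(+1) + 15116544/664225*(-1) + 944784/26569*(+1) = -81 (each basis 2-blade squares to minus the product of its generators' squares); cross terms between blades sharing an index anticommute and cancel; the commuting (index-disjoint) pairs give grade-4 terms 2*c*c'*(blade product), which cancel blade by blade — γ1234: 53747712/664225 - 53747712/664225 = 0; γ1235: 13436928/132845 - 13436928/132845 = 0; γ2345: -60466176/664225 + 60466176/664225 = 0 — confirming B is simple. So B^2 = -81.
Answer: rotation, certificate B^2 = -81. Note: conjugating B changes its blade decomposition but never the scalar B^2 = -81, whose sign settles the classification.


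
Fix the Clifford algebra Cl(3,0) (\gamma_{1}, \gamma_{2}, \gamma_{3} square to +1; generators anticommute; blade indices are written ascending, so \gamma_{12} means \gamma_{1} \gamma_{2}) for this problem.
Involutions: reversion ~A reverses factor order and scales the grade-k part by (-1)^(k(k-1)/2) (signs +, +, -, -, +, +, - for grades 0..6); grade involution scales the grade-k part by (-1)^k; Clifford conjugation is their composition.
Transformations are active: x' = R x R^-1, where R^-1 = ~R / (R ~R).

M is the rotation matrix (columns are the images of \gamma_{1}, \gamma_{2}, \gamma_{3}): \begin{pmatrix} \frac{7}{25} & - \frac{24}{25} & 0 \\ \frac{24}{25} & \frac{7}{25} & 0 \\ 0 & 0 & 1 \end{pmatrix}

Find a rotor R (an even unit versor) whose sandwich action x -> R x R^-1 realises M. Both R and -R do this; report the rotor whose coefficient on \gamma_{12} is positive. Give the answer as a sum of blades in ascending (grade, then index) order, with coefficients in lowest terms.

Method: write R = a + b12*\gamma_{12} + b13*\gamma_{13} + b23*\gamma_{23} with a^2 + b12^2 + b13^2 + b23^2 = 1 (so R^-1 = ~R). Expanding the columns R e_j ~R gives tr M = 4a^2 - 1 and, from the antisymmetric part, M21 - M12 = -4a*b12, M13 - M31 = 4a*b13, M32 - M23 = -4a*b23.
Here tr M = \frac{39}{25}, so a^2 = (1 + tr M)/4 = \frac{16}{25} and a = ±\frac{4}{5}. Taking a = \frac{4}{5}: M21 - M12 = \frac{48}{25}, M13 - M31 = 0, M32 - M23 = 0, giving b12 = -\frac{3}{5}, b13 = 0, b23 = 0, i.e. R = \frac{4}{5} - \frac{3}{5} \gamma_{12}.
Its \gamma_{12} coefficient is negative, so report the other preimage -R.
Answer: -\frac{4}{5} + \frac{3}{5} \gamma_{12}. Note: both R and -R realise this M (trace \frac{39}{25}); the covering map identifies them, and the \gamma_{12}-coefficient sign is the tie-breaker.


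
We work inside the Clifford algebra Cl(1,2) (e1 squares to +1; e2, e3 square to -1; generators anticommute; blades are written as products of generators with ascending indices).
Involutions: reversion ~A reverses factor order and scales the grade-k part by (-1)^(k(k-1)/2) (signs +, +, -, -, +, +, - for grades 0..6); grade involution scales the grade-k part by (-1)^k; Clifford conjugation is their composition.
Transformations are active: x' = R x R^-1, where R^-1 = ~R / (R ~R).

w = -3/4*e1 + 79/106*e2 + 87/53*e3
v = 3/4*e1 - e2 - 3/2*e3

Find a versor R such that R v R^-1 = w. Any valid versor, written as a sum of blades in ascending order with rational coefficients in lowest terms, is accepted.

A norm check does it: q(v) = q(w) = -43/16, hence R = v + w = -27/106*e2 + 15/106*e3 realises the map — parallel part kept, (v - w)/2 negated, v carried to w.
Answer: -27/106*e2 + 15/106*e3


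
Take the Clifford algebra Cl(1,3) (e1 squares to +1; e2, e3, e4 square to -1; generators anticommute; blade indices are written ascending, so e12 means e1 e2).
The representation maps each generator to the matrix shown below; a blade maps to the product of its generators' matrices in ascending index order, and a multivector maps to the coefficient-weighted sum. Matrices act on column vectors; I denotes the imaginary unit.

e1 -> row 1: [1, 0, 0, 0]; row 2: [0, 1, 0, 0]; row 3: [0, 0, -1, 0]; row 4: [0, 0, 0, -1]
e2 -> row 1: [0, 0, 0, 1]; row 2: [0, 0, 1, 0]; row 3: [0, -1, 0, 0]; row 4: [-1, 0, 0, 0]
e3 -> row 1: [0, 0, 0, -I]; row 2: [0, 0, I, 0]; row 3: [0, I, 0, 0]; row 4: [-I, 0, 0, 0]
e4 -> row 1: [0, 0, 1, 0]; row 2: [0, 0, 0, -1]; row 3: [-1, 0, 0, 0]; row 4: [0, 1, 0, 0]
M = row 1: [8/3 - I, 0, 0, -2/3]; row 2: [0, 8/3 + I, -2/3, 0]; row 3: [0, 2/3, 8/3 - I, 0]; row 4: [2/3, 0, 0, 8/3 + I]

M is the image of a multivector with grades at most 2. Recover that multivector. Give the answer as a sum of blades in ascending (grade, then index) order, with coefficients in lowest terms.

Method: the blade images are trace-orthogonal — tr(rho(e_A) rho(e_B)^-1) = 4 if A = B and 0 otherwise — and rho(e_A)^-1 = (e_A)^2 * rho(e_A) with (e_A)^2 = +1 or -1, so the coefficient of e_A in the preimage is (e_A)^2 * tr(M rho(e_A))/4.
Nonzero projections over blades of grade <= 2: 1: (1)^2 = +1, tr(M 1) = 32/3, coefficient 8/3; e2: (e2)^2 = -1, tr(M rho(e2)) = 8/3, coefficient -2/3; e23: (e23)^2 = -1, tr(M rho(e23)) = -4, coefficient 1. Every other blade of grade <= 2 projects to 0.
Answer: 8/3 - 2/3*e2 + e23


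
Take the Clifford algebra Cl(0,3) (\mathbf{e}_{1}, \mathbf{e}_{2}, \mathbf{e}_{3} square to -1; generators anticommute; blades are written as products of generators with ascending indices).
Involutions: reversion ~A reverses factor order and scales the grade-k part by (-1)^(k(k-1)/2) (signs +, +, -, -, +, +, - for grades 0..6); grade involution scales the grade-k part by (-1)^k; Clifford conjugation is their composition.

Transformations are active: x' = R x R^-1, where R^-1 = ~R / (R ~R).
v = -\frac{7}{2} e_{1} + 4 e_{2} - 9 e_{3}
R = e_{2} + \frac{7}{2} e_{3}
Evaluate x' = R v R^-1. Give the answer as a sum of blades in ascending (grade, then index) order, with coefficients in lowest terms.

~R = e_{2} + \frac{7}{2} e_{3}, and R ~R = -\frac{53}{4}, so R^-1 = ~R / (-\frac{53}{4}).
R v = \frac{55}{2} + \frac{7}{2} e_{1} e_{2} + \frac{49}{4} e_{1} e_{3} - 23 e_{2} e_{3}
Answer: \frac{7}{2} e_{1} - \frac{432}{53} e_{2} - \frac{293}{53} e_{3}


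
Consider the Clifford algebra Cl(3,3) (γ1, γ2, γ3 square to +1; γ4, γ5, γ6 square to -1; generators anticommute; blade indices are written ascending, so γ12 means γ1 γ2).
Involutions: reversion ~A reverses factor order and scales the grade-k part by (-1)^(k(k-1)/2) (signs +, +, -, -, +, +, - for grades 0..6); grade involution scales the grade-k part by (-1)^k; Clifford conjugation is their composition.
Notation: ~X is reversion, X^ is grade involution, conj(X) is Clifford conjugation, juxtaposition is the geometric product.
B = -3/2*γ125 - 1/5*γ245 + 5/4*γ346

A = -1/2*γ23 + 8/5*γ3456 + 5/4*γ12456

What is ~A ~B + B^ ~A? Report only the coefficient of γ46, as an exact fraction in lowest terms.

first term: 2*γ5 + 1/4*γ16 - 15/8*γ46 - 3/4*γ135 - 8/25*γ236 - 5/8*γ246 - 1/10*γ345 + 25/16*γ1235 + 12/5*γ12346
second term: -2*γ5 + 1/4*γ16 - 15/8*γ46 + 3/4*γ135 - 8/25*γ236 + 5/8*γ246 + 1/10*γ345 - 25/16*γ1235 - 12/5*γ12346
Answer: -15/4


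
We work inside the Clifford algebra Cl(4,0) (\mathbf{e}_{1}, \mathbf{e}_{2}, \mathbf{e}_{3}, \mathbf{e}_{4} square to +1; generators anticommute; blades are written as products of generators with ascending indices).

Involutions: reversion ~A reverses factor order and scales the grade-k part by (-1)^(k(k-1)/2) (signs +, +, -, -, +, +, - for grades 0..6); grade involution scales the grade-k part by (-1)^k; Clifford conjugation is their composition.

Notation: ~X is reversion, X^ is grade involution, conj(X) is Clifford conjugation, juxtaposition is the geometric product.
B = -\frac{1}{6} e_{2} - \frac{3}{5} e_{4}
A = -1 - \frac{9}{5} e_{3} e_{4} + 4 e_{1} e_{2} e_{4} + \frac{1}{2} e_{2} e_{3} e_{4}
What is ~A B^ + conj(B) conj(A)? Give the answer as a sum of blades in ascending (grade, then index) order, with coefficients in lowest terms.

first term: -\frac{1}{6} e_{2} + \frac{27}{25} e_{3} - \frac{3}{5} e_{4} - \frac{12}{5} e_{1} e_{2} + \frac{2}{3} e_{1} e_{4} - \frac{3}{10} e_{2} e_{3} - \frac{1}{12} e_{3} e_{4} + \frac{3}{10} e_{2} e_{3} e_{4}
second term: -\frac{1}{6} e_{2} - \frac{27}{25} e_{3} - \frac{3}{5} e_{4} + \frac{12}{5} e_{1} e_{2} - \frac{2}{3} e_{1} e_{4} + \frac{3}{10} e_{2} e_{3} + \frac{1}{12} e_{3} e_{4} + \frac{3}{10} e_{2} e_{3} e_{4}
Answer: -\frac{1}{3} e_{2} - \frac{6}{5} e_{4} + \frac{3}{5} e_{2} e_{3} e_{4}


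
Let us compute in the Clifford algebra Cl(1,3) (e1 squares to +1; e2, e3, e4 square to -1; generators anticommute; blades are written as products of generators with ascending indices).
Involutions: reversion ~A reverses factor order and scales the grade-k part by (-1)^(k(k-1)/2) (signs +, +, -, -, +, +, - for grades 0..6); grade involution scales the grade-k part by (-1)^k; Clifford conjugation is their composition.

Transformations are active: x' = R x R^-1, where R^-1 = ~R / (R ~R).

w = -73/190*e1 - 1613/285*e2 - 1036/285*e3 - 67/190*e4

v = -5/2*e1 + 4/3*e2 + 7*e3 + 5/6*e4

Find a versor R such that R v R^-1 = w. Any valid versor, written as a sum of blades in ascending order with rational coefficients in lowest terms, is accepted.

Sketch: the shared square -407/9 makes R = v + w = -274/95*e1 - 411/95*e2 + 959/285*e3 + 137/285*e4 the natural versor; its sandwich fixes that direction, negates (v - w)/2, and sends v to w.
Answer: -274/95*e1 - 411/95*e2 + 959/285*e3 + 137/285*e4


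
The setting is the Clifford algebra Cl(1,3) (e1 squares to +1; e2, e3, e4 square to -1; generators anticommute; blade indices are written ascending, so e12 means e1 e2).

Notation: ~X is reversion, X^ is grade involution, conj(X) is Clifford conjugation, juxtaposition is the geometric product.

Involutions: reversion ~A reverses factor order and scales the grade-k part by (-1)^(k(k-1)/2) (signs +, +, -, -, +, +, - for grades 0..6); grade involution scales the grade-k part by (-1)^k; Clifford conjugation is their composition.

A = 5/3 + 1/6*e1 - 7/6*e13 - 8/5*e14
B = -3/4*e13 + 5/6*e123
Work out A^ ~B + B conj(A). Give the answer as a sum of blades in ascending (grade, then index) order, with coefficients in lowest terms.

first term: -7/8 - 35/36*e2 - 1/8*e3 + 5/4*e13 + 5/36*e23 - 6/5*e34 - 25/18*e123 - 4/3*e234
second term: -7/8 - 35/36*e2 - 1/8*e3 - 5/4*e13 - 5/36*e23 + 6/5*e34 + 25/18*e123 + 4/3*e234
Answer: -7/4 - 35/18*e2 - 1/4*e3


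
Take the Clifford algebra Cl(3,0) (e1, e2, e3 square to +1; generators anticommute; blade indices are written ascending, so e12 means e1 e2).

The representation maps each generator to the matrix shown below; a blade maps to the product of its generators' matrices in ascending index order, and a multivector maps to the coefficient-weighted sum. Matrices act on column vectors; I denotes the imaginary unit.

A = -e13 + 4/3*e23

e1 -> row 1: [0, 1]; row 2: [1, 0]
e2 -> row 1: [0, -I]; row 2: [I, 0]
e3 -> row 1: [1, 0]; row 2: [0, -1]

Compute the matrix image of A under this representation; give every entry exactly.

Bivector images (products of the table entries): rho(e13) = rho(e1)rho(e3) = row 1: [0, -1]; row 2: [1, 0]; rho(e23) = rho(e2)rho(e3) = row 1: [0, I]; row 2: [I, 0].
M = (-1)*rho(e13) + (4/3)*rho(e23), summed entrywise:
Answer: row 1: [0, 1 + 4*I/3]; row 2: [-1 + 4*I/3, 0]


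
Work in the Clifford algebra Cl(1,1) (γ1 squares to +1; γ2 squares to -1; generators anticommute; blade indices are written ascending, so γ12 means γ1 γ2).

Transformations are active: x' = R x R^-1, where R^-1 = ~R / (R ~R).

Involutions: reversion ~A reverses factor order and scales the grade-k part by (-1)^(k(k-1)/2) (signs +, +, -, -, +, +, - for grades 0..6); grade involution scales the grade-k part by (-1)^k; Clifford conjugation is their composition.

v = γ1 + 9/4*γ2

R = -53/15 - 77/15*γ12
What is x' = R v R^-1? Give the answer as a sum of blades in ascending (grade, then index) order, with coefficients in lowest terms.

~R = -53/15 + 77/15*γ12, and R ~R = -208/15, so R^-1 = ~R / (-208/15).
R v = 481/60*γ1 - 169/60*γ2
Answer: 1481/480*γ1 - 1769/480*γ2


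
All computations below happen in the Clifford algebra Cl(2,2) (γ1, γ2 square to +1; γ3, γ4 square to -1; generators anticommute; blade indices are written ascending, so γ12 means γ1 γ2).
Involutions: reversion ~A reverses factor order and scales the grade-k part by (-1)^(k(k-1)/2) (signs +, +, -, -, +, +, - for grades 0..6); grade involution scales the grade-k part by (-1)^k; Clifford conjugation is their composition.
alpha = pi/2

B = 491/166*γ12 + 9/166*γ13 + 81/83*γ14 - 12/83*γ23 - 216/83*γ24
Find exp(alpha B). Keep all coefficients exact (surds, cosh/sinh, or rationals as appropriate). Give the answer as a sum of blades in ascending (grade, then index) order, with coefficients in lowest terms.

B^2 term by term: the squares give (491/166)^2*(γ12)^2 + (9/166)^2*(γ13)^2 + (81/83)^2*(γ14)^2 + (-12/83)^2*(γ23)^2 + (-216/83)^2*(γ24)^2 = 241081/27556*(-1) + 81/27556*(+1) + 6561/6889*(+1) + 144/6889*(+1) + 46656/6889*(+1) = -1 (each basis 2-blade squares to minus the product of its generators' squares); cross terms between blades sharing an index anticommute and cancel; the commuting (index-disjoint) pairs give grade-4 terms 2*c*c'*(blade product), which cancel blade by blade — γ1234: 1944/6889 - 1944/6889 = 0 — confirming B is simple. So B^2 = -1.
B^2 = -1 — the series telescopes trigonometrically here: l = 1, alpha*l = pi/2, so exp(alpha B) = cos(pi/2) + (sin(pi/2)/1)*B = 0 + (1)*B.
Answer: 491/166*γ12 + 9/166*γ13 + 81/83*γ14 - 12/83*γ23 - 216/83*γ24


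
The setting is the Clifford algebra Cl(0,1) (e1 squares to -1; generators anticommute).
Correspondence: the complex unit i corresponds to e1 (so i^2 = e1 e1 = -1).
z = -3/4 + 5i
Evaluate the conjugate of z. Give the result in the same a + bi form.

In blades: z = -3/4 + 5*e1.
Conjugation here is Clifford conjugation: the scalar is fixed and the grade-1 and grade-2 blades all flip sign, giving -3/4 - 5*e1; translating back:
Answer: -3/4 - 5i


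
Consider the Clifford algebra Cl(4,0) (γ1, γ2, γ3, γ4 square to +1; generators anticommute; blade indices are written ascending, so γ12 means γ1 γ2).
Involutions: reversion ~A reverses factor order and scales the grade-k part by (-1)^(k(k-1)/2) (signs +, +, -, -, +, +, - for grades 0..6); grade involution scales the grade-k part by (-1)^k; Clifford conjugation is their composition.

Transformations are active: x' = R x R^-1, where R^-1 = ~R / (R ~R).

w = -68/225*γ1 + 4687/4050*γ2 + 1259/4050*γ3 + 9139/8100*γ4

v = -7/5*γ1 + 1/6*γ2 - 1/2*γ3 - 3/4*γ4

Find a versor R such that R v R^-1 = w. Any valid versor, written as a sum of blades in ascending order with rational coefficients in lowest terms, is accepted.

Equal squares first: v^2 = w^2 = 10081/3600. Then v + w = -383/225*γ1 + 2681/2025*γ2 - 383/2025*γ3 + 766/2025*γ4 is a versor taking v to w, provided it is invertible.
Answer: -383/225*γ1 + 2681/2025*γ2 - 383/2025*γ3 + 766/2025*γ4


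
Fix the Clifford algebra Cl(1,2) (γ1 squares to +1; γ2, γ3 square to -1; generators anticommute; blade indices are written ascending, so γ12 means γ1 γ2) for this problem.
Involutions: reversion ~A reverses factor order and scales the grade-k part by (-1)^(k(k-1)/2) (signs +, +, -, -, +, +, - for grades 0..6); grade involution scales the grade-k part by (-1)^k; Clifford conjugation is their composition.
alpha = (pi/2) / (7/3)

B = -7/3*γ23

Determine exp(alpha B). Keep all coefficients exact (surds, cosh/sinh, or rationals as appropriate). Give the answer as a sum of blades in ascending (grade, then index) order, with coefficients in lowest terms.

B^2 = (-7/3)^2*(γ23)^2 = 49/9*(-1) = -49/9 (a basis 2-blade squares to minus the product of its generators' squares).
B^2 = -49/9 — circular case — the even/odd split gives cos and sin: l = 7/3, alpha*l = pi/2, so exp(alpha B) = cos(pi/2) + (sin(pi/2)/(7/3))*B = 0 + (3/7)*B.
Answer: -γ23


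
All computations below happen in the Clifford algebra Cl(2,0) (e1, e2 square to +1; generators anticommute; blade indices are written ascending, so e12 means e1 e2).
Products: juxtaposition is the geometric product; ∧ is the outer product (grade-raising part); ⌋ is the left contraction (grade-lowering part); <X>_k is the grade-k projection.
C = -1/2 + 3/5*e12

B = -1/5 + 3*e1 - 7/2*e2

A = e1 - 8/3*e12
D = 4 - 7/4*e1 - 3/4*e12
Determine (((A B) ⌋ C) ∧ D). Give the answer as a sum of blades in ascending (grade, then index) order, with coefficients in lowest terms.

step 1: 3 + 137/15*e1 + 8*e2 - 89/30*e12
step 2: 7/25 - 24/5*e1 + 137/25*e2 + 9/5*e12
step 3: 28/25 - 1969/100*e1 + 548/25*e2 + 829/50*e12
Answer: 28/25 - 1969/100*e1 + 548/25*e2 + 829/50*e12


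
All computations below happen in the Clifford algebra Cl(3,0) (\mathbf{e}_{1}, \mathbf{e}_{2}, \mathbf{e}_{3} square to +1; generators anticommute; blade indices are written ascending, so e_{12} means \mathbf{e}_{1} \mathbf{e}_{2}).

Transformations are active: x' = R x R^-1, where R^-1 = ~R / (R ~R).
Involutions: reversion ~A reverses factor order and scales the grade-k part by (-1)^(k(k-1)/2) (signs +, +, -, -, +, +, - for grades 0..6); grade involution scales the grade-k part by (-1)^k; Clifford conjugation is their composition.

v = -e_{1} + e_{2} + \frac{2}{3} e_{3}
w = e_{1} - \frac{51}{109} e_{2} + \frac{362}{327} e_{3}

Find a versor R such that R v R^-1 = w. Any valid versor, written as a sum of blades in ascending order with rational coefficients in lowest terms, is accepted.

The midline construction: v and w both square to \frac{22}{9}, so reflecting in their sum \frac{58}{109} e_{2} + \frac{580}{327} e_{3} exchanges them.
Answer: \frac{58}{109} e_{2} + \frac{580}{327} e_{3}


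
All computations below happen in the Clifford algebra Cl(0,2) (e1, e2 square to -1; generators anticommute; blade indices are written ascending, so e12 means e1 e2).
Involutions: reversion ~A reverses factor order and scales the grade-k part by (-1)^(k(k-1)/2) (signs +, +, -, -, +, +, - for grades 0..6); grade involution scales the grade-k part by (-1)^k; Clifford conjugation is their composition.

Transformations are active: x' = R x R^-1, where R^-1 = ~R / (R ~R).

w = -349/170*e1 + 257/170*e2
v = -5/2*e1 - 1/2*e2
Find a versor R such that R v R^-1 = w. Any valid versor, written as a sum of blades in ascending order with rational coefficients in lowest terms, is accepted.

R = v + w = -387/85*e1 + 86/85*e2 works: the equal norms (-13/2) guarantee its sandwich swaps v into w.
Answer: -387/85*e1 + 86/85*e2


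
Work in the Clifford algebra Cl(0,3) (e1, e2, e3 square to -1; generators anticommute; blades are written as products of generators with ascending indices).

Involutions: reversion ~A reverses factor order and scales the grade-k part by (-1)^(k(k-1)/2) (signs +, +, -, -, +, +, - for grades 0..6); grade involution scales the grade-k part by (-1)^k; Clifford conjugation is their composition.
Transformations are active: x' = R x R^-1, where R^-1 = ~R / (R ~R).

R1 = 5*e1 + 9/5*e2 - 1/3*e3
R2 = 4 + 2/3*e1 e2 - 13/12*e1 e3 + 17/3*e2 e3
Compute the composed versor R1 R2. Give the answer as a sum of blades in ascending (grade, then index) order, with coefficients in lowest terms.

Distribute over the terms of R1 (each basis-blade product reordered to ascending indices, repeated generators contracted through their squares):
(5*e1) R2 = 20*e1 - 10/3*e2 + 65/12*e3 + 85/3*e1 e2 e3
(9/5*e2) R2 = 6/5*e1 + 36/5*e2 - 51/5*e3 + 39/20*e1 e2 e3
(-1/3*e3) R2 = 13/36*e1 - 17/9*e2 - 4/3*e3 - 2/9*e1 e2 e3
Summing the partial products and collecting blades:
Answer: 3881/180*e1 + 89/45*e2 - 367/60*e3 + 5411/180*e1 e2 e3


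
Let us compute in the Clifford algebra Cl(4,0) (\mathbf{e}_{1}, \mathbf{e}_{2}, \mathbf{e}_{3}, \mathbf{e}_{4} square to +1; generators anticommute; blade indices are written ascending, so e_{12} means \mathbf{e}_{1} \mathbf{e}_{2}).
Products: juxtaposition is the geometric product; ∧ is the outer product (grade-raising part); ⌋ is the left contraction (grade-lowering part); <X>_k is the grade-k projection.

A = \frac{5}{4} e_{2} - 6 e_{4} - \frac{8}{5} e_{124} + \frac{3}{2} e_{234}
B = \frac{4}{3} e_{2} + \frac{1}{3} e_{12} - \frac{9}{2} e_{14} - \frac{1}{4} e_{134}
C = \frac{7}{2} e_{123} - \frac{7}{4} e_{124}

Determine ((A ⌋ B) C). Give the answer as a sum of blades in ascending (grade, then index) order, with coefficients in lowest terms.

step 1: \frac{5}{3} - \frac{329}{12} e_{1} + \frac{3}{2} e_{13}
step 2: \frac{21}{4} e_{2} - \frac{2303}{24} e_{23} + \frac{2303}{48} e_{24} + \frac{35}{6} e_{123} - \frac{35}{12} e_{124} - \frac{21}{8} e_{234}
Answer: \frac{21}{4} e_{2} - \frac{2303}{24} e_{23} + \frac{2303}{48} e_{24} + \frac{35}{6} e_{123} - \frac{35}{12} e_{124} - \frac{21}{8} e_{234}


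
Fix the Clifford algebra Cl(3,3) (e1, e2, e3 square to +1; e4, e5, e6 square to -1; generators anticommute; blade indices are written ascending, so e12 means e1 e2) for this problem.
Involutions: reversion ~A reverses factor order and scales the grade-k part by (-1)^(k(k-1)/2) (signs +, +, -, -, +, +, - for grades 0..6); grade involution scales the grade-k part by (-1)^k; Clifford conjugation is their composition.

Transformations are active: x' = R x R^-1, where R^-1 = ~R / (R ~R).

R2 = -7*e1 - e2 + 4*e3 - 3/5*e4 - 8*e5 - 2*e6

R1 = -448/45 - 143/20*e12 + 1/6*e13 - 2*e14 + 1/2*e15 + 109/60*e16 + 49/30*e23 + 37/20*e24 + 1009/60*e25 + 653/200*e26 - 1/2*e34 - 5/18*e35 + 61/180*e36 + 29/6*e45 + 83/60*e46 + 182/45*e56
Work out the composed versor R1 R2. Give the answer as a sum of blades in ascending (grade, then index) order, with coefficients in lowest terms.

Distribute over the terms of R2 (each basis-blade product reordered to ascending indices, repeated generators contracted through their squares):
R1 (-7*e1) = 3136/45*e1 - 1001/20*e2 + 7/6*e3 - 14*e4 + 7/2*e5 + 763/60*e6 - 343/30*e123 - 259/20*e124 - 7063/60*e125 - 4571/200*e126 + 7/2*e134 + 35/18*e135 - 427/180*e136 - 203/6*e145 - 581/60*e146 - 1274/45*e156
R1 (-e2) = 143/20*e1 + 448/45*e2 + 49/30*e3 + 37/20*e4 + 1009/60*e5 + 653/200*e6 + 1/6*e123 - 2*e124 + 1/2*e125 + 109/60*e126 + 1/2*e234 + 5/18*e235 - 61/180*e236 - 29/6*e245 - 83/60*e246 - 182/45*e256
R1 (4*e3) = 2/3*e1 + 98/15*e2 - 1792/45*e3 + 2*e4 + 10/9*e5 - 61/45*e6 - 143/5*e123 + 8*e134 - 2*e135 - 109/15*e136 - 37/5*e234 - 1009/15*e235 - 653/50*e236 + 58/3*e345 + 83/15*e346 + 728/45*e356
R1 (-3/5*e4) = -6/5*e1 + 111/100*e2 - 3/10*e3 + 448/75*e4 - 29/10*e5 - 83/100*e6 + 429/100*e124 - 1/10*e134 + 3/10*e145 + 109/100*e146 - 49/50*e234 + 1009/100*e245 + 1959/1000*e246 - 1/6*e345 + 61/300*e346 - 182/75*e456
R1 (-8*e5) = 4*e1 + 2018/15*e2 - 20/9*e3 + 116/3*e4 + 3584/45*e5 - 1456/45*e6 + 286/5*e125 - 4/3*e135 + 16*e145 + 218/15*e156 - 196/15*e235 - 74/5*e245 + 653/25*e256 + 4*e345 + 122/45*e356 + 166/15*e456
R1 (-2*e6) = 109/30*e1 + 653/100*e2 + 61/90*e3 + 83/30*e4 + 364/45*e5 + 896/45*e6 + 143/10*e126 - 1/3*e136 + 4*e146 - e156 - 49/15*e236 - 37/10*e246 - 1009/30*e256 + e346 + 5/9*e356 - 29/3*e456
Summing the partial products and collecting blades:
Answer: 15109/180*e1 + 97751/900*e2 - 583/15*e3 + 11177/300*e4 + 19127/180*e5 + 811/600*e6 - 598/15*e123 - 533/50*e124 - 3601/60*e125 - 4043/600*e126 + 57/5*e134 - 25/18*e135 - 359/36*e136 - 263/15*e145 - 689/150*e146 - 133/9*e156 - 197/25*e234 - 1441/18*e235 - 14999/900*e236 - 2863/300*e245 - 9373/3000*e246 - 5201/450*e256 + 139/6*e345 + 2021/300*e346 + 175/9*e356 - 77/75*e456


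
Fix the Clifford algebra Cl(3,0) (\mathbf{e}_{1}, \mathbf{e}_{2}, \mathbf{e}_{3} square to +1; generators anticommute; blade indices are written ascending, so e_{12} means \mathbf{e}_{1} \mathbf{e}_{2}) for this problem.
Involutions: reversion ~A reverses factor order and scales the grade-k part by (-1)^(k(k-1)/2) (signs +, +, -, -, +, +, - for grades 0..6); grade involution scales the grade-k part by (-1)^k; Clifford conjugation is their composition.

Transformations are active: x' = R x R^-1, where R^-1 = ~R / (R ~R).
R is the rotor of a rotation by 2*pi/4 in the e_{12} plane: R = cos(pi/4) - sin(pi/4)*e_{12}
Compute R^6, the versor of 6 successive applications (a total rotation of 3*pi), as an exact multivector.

Because a rotor carries half the rotation angle, composing 6 copies of this e_{12}-plane rotor multiplies the phase: 6*(pi/4) = \frac{3 \pi}{2}, hence R^6 = cos(\frac{3 \pi}{2}) - sin(\frac{3 \pi}{2})*e_{12}.
cos(\frac{3 \pi}{2}) = 0 and sin(\frac{3 \pi}{2}) = -1, so R^6 = e_{12}. The net rotation is 1*pi (after discarding 1 full turn, each of which contributes a factor -1 to the rotor); the rotor keeps the half-angle phase exactly.
Answer: e_{12}


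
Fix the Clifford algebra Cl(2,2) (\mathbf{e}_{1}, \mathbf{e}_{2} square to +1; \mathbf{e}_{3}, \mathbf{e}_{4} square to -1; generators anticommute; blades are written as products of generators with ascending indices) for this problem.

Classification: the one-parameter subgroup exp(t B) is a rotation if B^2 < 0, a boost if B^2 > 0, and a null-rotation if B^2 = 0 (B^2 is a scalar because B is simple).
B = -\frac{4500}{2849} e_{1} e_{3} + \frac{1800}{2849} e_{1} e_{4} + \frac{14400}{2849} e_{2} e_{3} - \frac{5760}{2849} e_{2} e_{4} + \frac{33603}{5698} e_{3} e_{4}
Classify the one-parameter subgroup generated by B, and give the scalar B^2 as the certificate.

B^2 term by term: the squares give (-\frac{4500}{2849})^2*(e_{1} e_{3})^2 + (\frac{1800}{2849})^2*(e_{1} e_{4})^2 + (\frac{14400}{2849})^2*(e_{2} e_{3})^2 + (-\frac{5760}{2849})^2*(e_{2} e_{4})^2 + (\frac{33603}{5698})^2*(e_{3} e_{4})^2 = \frac{20250000}{8116801}*(+1) + \frac{3240000}{8116801}*(+1) + \frac{207360000}{8116801}*(+1) + \frac{33177600}{8116801}*(+1) + \frac{1129161609}{32467204}*(-1) = -\frac{9}{4} (each basis 2-blade squares to minus the product of its generators' squares); cross terms between blades sharing an index anticommute and cancel; the commuting (index-disjoint) pairs give grade-4 terms 2*c*c'*(blade product), which cancel blade by blade — e_{1} e_{2} e_{3} e_{4}: -\frac{51840000}{8116801} + \frac{51840000}{8116801} = 0 — confirming B is simple. So B^2 = -\frac{9}{4}.
Answer: rotation, certificate B^2 = -\frac{9}{4}. One invariant decides it: the square -\frac{9}{4} survives every conjugation, and its sign is exactly the classification.


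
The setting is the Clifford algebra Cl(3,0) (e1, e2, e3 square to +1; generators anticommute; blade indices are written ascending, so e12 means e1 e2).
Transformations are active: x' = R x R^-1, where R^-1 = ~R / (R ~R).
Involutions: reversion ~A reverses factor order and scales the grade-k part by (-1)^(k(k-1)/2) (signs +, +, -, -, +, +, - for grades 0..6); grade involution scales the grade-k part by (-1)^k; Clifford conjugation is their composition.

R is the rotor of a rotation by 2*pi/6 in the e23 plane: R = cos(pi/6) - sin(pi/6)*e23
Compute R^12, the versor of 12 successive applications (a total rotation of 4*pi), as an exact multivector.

Rotor phase runs at HALF the rotation angle; powers of one rotor simply add phase, so after 12 steps in e23 the phase is 12*pi/6 = 2*pi and R^12 = cos(2*pi) - sin(2*pi)*e23.
cos(2*pi) = 1 and sin(2*pi) = 0, so R^12 = 1. The total rotation 4*pi is 2 full turns, so every vector returns to itself, yet the rotor is +1, back on the identity sheet (an even number of 2*pi turns).
Answer: 1


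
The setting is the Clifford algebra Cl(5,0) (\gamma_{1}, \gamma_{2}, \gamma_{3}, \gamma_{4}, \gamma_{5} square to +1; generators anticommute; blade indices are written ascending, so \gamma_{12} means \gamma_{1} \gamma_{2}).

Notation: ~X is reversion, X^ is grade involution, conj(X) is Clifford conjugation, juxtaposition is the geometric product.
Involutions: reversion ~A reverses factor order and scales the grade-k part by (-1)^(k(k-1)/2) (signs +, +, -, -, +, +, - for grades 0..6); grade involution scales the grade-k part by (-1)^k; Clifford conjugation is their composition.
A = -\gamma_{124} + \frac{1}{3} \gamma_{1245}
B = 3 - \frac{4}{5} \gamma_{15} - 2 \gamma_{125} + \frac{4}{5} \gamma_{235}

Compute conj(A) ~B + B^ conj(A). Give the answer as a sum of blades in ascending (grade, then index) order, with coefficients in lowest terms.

first term: -\frac{2}{3} \gamma_{4} - \frac{4}{15} \gamma_{24} + 2 \gamma_{45} - 3 \gamma_{124} - \frac{4}{15} \gamma_{134} - \frac{4}{5} \gamma_{245} + \gamma_{1245} + \frac{4}{5} \gamma_{1345}
second term: \frac{2}{3} \gamma_{4} + \frac{4}{15} \gamma_{24} - 2 \gamma_{45} - 3 \gamma_{124} - \frac{4}{15} \gamma_{134} - \frac{4}{5} \gamma_{245} + \gamma_{1245} + \frac{4}{5} \gamma_{1345}
Answer: -6 \gamma_{124} - \frac{8}{15} \gamma_{134} - \frac{8}{5} \gamma_{245} + 2 \gamma_{1245} + \frac{8}{5} \gamma_{1345}


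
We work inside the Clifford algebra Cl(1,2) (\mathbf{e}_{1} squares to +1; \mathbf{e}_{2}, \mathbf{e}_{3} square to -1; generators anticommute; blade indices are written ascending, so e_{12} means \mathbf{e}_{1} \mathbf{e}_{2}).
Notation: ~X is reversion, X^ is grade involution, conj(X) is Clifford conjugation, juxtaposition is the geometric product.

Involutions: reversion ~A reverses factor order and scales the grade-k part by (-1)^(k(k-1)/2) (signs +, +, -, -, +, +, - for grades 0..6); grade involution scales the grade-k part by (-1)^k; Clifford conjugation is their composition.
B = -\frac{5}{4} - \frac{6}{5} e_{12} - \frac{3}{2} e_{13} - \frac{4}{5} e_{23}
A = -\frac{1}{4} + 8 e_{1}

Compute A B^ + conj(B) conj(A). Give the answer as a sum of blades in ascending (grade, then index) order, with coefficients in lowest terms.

first term: \frac{5}{16} - 10 e_{1} - \frac{48}{5} e_{2} - 12 e_{3} + \frac{3}{10} e_{12} + \frac{3}{8} e_{13} + \frac{1}{5} e_{23} - \frac{32}{5} e_{123}
second term: \frac{5}{16} + 10 e_{1} + \frac{48}{5} e_{2} + 12 e_{3} - \frac{3}{10} e_{12} - \frac{3}{8} e_{13} - \frac{1}{5} e_{23} - \frac{32}{5} e_{123}
Answer: \frac{5}{8} - \frac{64}{5} e_{123}


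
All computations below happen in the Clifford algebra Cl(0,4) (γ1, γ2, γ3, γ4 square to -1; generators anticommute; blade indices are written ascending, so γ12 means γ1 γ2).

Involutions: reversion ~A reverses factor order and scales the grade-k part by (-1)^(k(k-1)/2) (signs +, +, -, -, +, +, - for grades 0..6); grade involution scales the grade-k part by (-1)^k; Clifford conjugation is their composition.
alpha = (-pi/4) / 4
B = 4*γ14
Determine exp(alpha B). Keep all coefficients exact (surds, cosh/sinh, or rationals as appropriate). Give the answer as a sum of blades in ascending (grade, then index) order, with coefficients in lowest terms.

B^2 = (4)^2*(γ14)^2 = 16*(-1) = -16 (a basis 2-blade squares to minus the product of its generators' squares).
B^2 = -16 — since the square is negative, the closed form is circular: l = 4, alpha*l = -pi/4, so exp(alpha B) = cos(-pi/4) + (sin(-pi/4)/4)*B = sqrt(2)/2 + (-sqrt(2)/8)*B.
Answer: sqrt(2)/2 - sqrt(2)/2*γ14


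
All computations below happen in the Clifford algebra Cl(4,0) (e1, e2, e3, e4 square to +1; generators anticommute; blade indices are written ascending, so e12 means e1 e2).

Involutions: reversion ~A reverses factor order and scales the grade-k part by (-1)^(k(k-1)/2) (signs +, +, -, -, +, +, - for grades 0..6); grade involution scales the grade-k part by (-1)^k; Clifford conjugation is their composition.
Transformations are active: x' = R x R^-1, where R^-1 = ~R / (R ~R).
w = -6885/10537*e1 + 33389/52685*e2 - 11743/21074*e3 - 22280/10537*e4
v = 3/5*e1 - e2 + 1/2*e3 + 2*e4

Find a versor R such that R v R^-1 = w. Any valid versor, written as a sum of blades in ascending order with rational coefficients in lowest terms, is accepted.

A norm check does it: q(v) = q(w) = 561/100, hence R = v + w = -2814/52685*e1 - 19296/52685*e2 - 603/10537*e3 - 1206/10537*e4 realises the map — parallel part kept, (v - w)/2 negated, v carried to w.
Answer: -2814/52685*e1 - 19296/52685*e2 - 603/10537*e3 - 1206/10537*e4


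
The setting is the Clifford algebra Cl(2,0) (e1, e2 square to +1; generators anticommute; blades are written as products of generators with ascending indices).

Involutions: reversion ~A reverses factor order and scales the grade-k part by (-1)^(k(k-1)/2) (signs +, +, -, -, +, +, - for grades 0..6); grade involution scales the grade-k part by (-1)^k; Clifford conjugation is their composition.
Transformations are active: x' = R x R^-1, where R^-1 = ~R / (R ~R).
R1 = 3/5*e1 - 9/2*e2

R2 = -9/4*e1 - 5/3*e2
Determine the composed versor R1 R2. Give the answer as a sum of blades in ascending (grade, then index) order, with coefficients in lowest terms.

Distribute over the terms of R1 (each basis-blade product reordered to ascending indices, repeated generators contracted through their squares):
(3/5*e1) R2 = -27/20 - e1 e2
(-9/2*e2) R2 = 15/2 - 81/8*e1 e2
Summing the partial products and collecting blades:
Answer: 123/20 - 89/8*e1 e2


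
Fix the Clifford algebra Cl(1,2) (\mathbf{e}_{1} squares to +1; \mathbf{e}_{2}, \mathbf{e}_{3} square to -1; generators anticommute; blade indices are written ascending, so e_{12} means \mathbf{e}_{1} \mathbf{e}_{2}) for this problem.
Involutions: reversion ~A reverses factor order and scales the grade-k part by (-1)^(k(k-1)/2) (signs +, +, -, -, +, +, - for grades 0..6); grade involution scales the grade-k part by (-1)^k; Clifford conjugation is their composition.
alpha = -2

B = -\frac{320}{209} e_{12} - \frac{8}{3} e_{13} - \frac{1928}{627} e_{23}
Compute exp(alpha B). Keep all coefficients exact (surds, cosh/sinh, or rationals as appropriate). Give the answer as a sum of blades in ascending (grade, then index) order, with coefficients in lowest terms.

B^2 term by term: the squares give (-\frac{320}{209})^2*(e_{12})^2 + (-\frac{8}{3})^2*(e_{13})^2 + (-\frac{1928}{627})^2*(e_{23})^2 = \frac{102400}{43681}*(+1) + \frac{64}{9}*(+1) + \frac{3717184}{393129}*(-1) = 0 (each basis 2-blade squares to minus the product of its generators' squares); cross terms between blades sharing an index anticommute and cancel. So B^2 = 0.
B^2 = 0, so the series closes: exp(alpha B) = 1 + alpha B (parabolic case).
Answer: 1 + \frac{640}{209} e_{12} + \frac{16}{3} e_{13} + \frac{3856}{627} e_{23}


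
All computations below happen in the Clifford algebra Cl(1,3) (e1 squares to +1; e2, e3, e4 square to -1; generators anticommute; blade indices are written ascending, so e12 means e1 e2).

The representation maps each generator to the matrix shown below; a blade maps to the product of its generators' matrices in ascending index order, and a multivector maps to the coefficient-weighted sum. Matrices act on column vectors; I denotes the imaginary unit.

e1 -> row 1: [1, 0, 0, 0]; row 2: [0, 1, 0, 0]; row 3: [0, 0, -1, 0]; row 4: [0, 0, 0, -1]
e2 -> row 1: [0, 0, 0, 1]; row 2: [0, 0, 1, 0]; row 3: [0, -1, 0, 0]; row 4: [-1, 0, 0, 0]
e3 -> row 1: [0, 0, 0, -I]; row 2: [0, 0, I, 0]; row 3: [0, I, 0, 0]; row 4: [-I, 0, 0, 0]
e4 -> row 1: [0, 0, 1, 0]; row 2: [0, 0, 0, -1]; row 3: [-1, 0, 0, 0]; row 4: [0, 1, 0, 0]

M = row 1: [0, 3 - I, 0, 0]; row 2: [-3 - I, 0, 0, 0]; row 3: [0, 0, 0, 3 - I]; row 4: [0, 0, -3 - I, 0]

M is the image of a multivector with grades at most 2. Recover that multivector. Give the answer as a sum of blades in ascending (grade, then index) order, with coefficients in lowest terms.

Method: the blade images are trace-orthogonal — tr(rho(e_A) rho(e_B)^-1) = 4 if A = B and 0 otherwise — and rho(e_A)^-1 = (e_A)^2 * rho(e_A) with (e_A)^2 = +1 or -1, so the coefficient of e_A in the preimage is (e_A)^2 * tr(M rho(e_A))/4.
Nonzero projections over blades of grade <= 2: e24: (e24)^2 = -1, tr(M rho(e24)) = -12, coefficient 3; e34: (e34)^2 = -1, tr(M rho(e34)) = -4, coefficient 1. Every other blade of grade <= 2 projects to 0.
Answer: 3*e24 + e34


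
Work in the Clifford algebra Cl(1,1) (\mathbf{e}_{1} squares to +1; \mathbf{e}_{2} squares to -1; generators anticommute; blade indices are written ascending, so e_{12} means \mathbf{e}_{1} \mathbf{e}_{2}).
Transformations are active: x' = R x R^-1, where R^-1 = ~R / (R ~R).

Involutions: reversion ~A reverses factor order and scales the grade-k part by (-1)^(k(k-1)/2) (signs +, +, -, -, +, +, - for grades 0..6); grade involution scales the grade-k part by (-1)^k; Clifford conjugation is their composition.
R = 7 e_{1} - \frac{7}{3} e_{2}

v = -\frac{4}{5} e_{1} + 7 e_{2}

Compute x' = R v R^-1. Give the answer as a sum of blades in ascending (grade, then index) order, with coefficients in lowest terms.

~R = 7 e_{1} - \frac{7}{3} e_{2}, and R ~R = \frac{392}{9}, so R^-1 = ~R / (\frac{392}{9}).
R v = \frac{161}{15} + \frac{707}{15} e_{12}
Answer: \frac{17}{4} e_{1} - \frac{163}{20} e_{2}


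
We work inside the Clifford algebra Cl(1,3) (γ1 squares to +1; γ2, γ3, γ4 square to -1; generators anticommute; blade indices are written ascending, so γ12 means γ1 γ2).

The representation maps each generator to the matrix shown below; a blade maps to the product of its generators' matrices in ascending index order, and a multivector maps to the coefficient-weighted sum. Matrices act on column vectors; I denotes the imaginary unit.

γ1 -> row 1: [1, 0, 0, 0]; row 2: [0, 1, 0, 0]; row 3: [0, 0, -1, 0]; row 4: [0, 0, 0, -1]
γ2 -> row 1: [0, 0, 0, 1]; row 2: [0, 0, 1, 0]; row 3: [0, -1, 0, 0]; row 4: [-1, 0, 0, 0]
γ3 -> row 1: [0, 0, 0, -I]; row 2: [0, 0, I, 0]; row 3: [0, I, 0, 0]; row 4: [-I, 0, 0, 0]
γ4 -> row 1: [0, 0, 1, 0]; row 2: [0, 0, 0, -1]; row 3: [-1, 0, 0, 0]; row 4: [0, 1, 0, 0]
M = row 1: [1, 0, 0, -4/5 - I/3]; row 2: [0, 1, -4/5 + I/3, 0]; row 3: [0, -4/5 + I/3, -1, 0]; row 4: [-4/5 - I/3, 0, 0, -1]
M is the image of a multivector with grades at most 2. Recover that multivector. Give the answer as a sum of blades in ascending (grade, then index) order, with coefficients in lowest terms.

Method: the blade images are trace-orthogonal — tr(rho(e_A) rho(e_B)^-1) = 4 if A = B and 0 otherwise — and rho(e_A)^-1 = (e_A)^2 * rho(e_A) with (e_A)^2 = +1 or -1, so the coefficient of e_A in the preimage is (e_A)^2 * tr(M rho(e_A))/4.
Nonzero projections over blades of grade <= 2: γ1: (γ1)^2 = +1, tr(M rho(γ1)) = 4, coefficient 1; γ3: (γ3)^2 = -1, tr(M rho(γ3)) = -4/3, coefficient 1/3; γ12: (γ12)^2 = +1, tr(M rho(γ12)) = -16/5, coefficient -4/5. Every other blade of grade <= 2 projects to 0.
Answer: γ1 + 1/3*γ3 - 4/5*γ12


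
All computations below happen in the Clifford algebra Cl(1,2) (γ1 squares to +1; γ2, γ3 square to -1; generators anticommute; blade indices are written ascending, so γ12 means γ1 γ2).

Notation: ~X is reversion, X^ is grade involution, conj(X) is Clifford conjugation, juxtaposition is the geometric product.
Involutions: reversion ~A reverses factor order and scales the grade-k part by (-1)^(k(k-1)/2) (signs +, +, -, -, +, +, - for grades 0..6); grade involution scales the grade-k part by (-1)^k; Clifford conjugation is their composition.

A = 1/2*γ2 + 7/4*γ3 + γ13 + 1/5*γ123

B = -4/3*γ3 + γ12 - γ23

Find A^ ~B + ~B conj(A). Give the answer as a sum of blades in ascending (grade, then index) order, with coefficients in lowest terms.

first term: -7/3 + 61/30*γ1 - 7/4*γ2 + 7/10*γ3 + 11/15*γ12 - 1/3*γ23 + 7/4*γ123
second term: -7/3 + 19/30*γ1 + 7/4*γ2 - 7/10*γ3 + 19/15*γ12 - 5/3*γ23 + 7/4*γ123
Answer: -14/3 + 8/3*γ1 + 2*γ12 - 2*γ23 + 7/2*γ123
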